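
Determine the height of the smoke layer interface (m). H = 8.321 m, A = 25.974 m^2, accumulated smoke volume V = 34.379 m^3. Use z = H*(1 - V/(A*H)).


V/(A*H) = 0.15907
1 - 0.15907 = 0.84093
z = 8.321 * 0.84093 = 6.9974 m

6.9974 m


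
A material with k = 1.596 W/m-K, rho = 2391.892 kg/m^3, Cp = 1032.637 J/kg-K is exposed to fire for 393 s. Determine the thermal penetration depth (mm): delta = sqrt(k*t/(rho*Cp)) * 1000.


alpha = 1.596 / (2391.892 * 1032.637) = 6.4617e-07 m^2/s
alpha * t = 0.00025394
delta = sqrt(0.00025394) * 1000 = 15.936 mm

15.936 mm


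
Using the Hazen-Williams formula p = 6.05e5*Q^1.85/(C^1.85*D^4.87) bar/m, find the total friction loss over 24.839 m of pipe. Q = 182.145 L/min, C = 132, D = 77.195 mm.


Q^1.85 = 15197
C^1.85 = 8376.5
D^4.87 = 1.5580e+09
p/m = 0.00070454 bar/m
p_total = 0.00070454 * 24.839 = 0.017500 bar

0.017500 bar


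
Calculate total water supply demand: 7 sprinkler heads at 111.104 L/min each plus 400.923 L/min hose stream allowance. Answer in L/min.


Sprinkler demand = 7 * 111.104 = 777.728 L/min
Total = 777.728 + 400.923 = 1178.651 L/min

1178.651 L/min


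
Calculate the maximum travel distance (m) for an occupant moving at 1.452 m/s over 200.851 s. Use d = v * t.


d = 1.452 * 200.851 = 291.64 m

291.64 m


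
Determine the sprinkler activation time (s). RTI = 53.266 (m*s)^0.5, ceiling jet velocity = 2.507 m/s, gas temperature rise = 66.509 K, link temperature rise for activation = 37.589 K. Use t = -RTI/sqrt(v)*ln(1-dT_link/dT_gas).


dT_link/dT_gas = 0.56517
ln(1 - 0.56517) = -0.83280
t = -53.266 / sqrt(2.507) * -0.83280 = 28.017 s

28.017 s


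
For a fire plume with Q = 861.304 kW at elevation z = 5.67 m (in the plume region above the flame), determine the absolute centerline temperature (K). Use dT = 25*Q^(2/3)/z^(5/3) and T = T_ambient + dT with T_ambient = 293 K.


Q^(2/3) = 90.526
z^(5/3) = 18.029
dT = 25 * 90.526 / 18.029 = 125.53 K
T = 293 + 125.53 = 418.53 K

418.53 K


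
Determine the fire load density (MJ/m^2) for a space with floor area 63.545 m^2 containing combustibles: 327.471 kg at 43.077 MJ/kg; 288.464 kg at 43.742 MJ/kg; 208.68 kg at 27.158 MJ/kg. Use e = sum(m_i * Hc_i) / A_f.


Total energy = 327.471*43.077 + 288.464*43.742 + 208.68*27.158
= 14106.47 + 12617.99 + 5667.331
= 32391.79 MJ
e = 32391.79 / 63.545 = 509.75 MJ/m^2

509.75 MJ/m^2


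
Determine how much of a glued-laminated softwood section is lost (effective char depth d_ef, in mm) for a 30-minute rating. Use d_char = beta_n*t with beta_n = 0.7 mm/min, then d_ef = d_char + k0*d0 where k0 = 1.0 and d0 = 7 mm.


d_char = 0.7 * 30 = 21 mm
d_ef = 21 + 1.0*7 = 28 mm

28 mm


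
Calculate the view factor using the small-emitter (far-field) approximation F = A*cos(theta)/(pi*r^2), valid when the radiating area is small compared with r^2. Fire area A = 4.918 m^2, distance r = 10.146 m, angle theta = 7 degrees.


cos(7 deg) = 0.99255
pi*r^2 = 323.40
F = 4.918 * 0.99255 / 323.40 = 0.015094

0.015094


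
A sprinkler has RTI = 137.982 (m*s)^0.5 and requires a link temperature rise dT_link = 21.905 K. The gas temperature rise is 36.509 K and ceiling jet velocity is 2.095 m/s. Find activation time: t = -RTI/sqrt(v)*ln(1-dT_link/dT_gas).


dT_link/dT_gas = 0.59999
ln(1 - 0.59999) = -0.91626
t = -137.982 / sqrt(2.095) * -0.91626 = 87.348 s

87.348 s


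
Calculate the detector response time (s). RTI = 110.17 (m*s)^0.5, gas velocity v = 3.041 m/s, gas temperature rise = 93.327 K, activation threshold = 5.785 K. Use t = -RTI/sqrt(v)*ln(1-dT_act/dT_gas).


dT_act/dT_gas = 0.061986
ln(1 - 0.061986) = -0.063991
t = -110.17 / sqrt(3.041) * -0.063991 = 4.0427 s

4.0427 s


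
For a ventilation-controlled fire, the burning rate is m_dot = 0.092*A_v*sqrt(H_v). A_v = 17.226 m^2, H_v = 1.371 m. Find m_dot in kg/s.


sqrt(H_v) = 1.1709
m_dot = 0.092 * 17.226 * 1.1709 = 1.8556 kg/s

1.8556 kg/s


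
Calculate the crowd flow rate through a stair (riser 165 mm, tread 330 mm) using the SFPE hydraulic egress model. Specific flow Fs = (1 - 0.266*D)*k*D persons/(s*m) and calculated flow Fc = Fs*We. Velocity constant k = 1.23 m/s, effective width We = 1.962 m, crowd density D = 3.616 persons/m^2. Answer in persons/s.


1 - 0.266*D = 1 - 0.266*3.616 = 0.038144
Fs = 0.038144 * 1.23 * 3.616 = 0.16965 persons/(s*m)
Fc = 0.16965 * 1.962 = 0.33286 persons/s

0.33286 persons/s


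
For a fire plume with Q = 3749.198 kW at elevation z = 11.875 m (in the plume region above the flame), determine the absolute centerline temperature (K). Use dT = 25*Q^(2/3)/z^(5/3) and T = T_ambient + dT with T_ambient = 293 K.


Q^(2/3) = 241.34
z^(5/3) = 61.810
dT = 25 * 241.34 / 61.810 = 97.613 K
T = 293 + 97.613 = 390.61 K

390.61 K


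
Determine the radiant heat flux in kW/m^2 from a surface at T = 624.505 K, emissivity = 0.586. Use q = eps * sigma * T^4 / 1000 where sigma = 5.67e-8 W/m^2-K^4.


T^4 = 1.5211e+11
q = 0.586 * 5.67e-8 * 1.5211e+11 / 1000 = 5.0539 kW/m^2

5.0539 kW/m^2


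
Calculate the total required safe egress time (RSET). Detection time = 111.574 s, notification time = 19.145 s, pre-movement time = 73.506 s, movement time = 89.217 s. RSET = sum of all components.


Total = 111.574 + 19.145 + 73.506 + 89.217 = 293.442 s

293.442 s


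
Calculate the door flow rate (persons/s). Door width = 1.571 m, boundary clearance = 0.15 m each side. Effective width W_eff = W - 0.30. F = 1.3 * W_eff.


W_eff = 1.571 - 0.30 = 1.271 m
F = 1.3 * 1.271 = 1.6523 persons/s

1.6523 persons/s


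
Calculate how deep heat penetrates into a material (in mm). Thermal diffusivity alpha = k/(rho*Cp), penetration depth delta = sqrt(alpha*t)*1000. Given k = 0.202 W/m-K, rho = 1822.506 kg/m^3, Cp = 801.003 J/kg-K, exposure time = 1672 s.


alpha = 0.202 / (1822.506 * 801.003) = 1.3837e-07 m^2/s
alpha * t = 0.00023136
delta = sqrt(0.00023136) * 1000 = 15.210 mm

15.210 mm


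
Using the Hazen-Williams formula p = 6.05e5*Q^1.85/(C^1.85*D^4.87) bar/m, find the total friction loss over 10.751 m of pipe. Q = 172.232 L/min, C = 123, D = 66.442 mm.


Q^1.85 = 13703
C^1.85 = 7350.6
D^4.87 = 7.5041e+08
p/m = 0.0015030 bar/m
p_total = 0.0015030 * 10.751 = 0.016158 bar

0.016158 bar


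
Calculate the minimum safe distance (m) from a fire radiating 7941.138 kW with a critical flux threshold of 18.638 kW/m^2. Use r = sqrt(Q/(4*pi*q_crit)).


4*pi*q_crit = 234.21
Q/(4*pi*q_crit) = 33.906
r = sqrt(33.906) = 5.8229 m

5.8229 m


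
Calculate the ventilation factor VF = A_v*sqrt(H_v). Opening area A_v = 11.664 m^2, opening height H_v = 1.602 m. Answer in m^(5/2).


sqrt(H_v) = 1.2657
VF = 11.664 * 1.2657 = 14.763 m^(5/2)

14.763 m^(5/2)


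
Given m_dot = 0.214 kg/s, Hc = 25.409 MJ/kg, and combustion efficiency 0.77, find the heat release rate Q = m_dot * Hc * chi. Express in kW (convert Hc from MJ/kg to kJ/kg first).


Hc = 25.409 MJ/kg = 25.409 * 1000 kJ/kg = 25409 kJ/kg
Q = 0.214 kg/s * 25409 kJ/kg * 0.77 = 4186.9 kW

4186.9 kW


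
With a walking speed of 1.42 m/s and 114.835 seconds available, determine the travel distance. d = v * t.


d = 1.42 * 114.835 = 163.07 m

163.07 m


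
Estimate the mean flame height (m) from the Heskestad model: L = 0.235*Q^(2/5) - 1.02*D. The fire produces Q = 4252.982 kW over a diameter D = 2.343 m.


Q^(2/5) = 28.280
0.235 * Q^(2/5) = 6.6458
1.02 * D = 2.3899
L = 4.2559 m

4.2559 m


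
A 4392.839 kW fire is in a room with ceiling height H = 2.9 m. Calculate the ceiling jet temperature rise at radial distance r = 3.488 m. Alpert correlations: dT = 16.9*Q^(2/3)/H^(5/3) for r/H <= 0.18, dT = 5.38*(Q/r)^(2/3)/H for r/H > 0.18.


r/H = 3.488 / 2.9 = 1.2028
r/H > 0.18, so dT = 5.38*(Q/r)^(2/3)/H
Q/r = 1259.4
(Q/r)^(2/3) = 116.62
dT = 5.38 * 116.62 / 2.9 = 216.35 K

216.35 K


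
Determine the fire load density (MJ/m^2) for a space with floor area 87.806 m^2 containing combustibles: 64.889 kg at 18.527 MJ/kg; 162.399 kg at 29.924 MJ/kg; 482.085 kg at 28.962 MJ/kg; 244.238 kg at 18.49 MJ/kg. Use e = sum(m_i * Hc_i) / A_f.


Total energy = 64.889*18.527 + 162.399*29.924 + 482.085*28.962 + 244.238*18.49
= 1202.199 + 4859.628 + 13962.15 + 4515.961
= 24539.93 MJ
e = 24539.93 / 87.806 = 279.48 MJ/m^2

279.48 MJ/m^2


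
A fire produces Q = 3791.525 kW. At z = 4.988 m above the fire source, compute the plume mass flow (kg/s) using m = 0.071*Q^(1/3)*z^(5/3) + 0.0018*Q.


Q^(1/3) = 15.593
z^(5/3) = 14.562
First term = 0.071 * 15.593 * 14.562 = 16.122
Second term = 0.0018 * 3791.525 = 6.8247
m = 22.946 kg/s

22.946 kg/s


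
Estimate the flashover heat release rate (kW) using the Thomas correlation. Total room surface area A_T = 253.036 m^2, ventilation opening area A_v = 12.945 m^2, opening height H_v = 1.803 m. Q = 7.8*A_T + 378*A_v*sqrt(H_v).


7.8*A_T = 1973.7
sqrt(H_v) = 1.3428
378*A_v*sqrt(H_v) = 6570.4
Q = 1973.7 + 6570.4 = 8544.1 kW

8544.1 kW


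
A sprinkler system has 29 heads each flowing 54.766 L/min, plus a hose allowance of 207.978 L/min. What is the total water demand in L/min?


Sprinkler demand = 29 * 54.766 = 1588.214 L/min
Total = 1588.214 + 207.978 = 1796.192 L/min

1796.192 L/min


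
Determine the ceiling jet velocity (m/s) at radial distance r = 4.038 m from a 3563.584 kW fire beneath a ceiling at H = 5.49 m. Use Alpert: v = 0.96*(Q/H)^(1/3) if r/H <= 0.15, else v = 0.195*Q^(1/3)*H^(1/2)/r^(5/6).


r/H = 4.038 / 5.49 = 0.73552
r/H > 0.15, so v = 0.195*Q^(1/3)*H^(1/2)/r^(5/6)
Q^(1/3) = 15.274
H^(1/2) = 2.3431
r^(5/6) = 3.1999
v = 0.195 * 15.274 * 2.3431 / 3.1999 = 2.1809 m/s

2.1809 m/s


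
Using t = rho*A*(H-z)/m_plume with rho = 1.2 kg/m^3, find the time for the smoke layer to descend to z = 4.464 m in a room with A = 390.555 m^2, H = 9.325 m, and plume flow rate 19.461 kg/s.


H - z = 4.861 m
t = 1.2 * 390.555 * 4.861 / 19.461 = 117.06 s

117.06 s


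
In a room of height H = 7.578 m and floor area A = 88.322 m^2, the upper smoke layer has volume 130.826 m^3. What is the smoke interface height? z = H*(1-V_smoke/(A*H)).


V/(A*H) = 0.19547
1 - 0.19547 = 0.80453
z = 7.578 * 0.80453 = 6.0968 m

6.0968 m


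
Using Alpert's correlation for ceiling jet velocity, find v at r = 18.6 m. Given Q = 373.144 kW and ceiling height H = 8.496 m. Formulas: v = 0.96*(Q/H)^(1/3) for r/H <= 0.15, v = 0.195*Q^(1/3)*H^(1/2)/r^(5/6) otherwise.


r/H = 18.6 / 8.496 = 2.1893
r/H > 0.15, so v = 0.195*Q^(1/3)*H^(1/2)/r^(5/6)
Q^(1/3) = 7.1993
H^(1/2) = 2.9148
r^(5/6) = 11.427
v = 0.195 * 7.1993 * 2.9148 / 11.427 = 0.35810 m/s

0.35810 m/s


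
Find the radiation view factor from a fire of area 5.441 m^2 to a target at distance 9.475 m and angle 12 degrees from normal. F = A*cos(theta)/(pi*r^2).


cos(12 deg) = 0.97815
pi*r^2 = 282.04
F = 5.441 * 0.97815 / 282.04 = 0.018870

0.018870


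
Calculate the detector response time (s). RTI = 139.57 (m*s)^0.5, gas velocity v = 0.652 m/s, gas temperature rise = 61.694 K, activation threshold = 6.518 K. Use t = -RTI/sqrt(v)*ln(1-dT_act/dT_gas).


dT_act/dT_gas = 0.10565
ln(1 - 0.10565) = -0.11166
t = -139.57 / sqrt(0.652) * -0.11166 = 19.300 s

19.300 s


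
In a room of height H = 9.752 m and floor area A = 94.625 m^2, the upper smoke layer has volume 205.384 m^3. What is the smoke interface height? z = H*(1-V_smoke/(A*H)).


V/(A*H) = 0.22257
1 - 0.22257 = 0.77743
z = 9.752 * 0.77743 = 7.5815 m

7.5815 m


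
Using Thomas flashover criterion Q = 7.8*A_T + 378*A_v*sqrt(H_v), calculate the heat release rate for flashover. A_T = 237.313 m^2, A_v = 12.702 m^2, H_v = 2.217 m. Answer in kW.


7.8*A_T = 1851.0
sqrt(H_v) = 1.4890
378*A_v*sqrt(H_v) = 7149.0
Q = 1851.0 + 7149.0 = 9000.1 kW

9000.1 kW


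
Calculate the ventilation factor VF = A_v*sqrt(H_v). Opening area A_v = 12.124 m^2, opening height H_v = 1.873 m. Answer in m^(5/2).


sqrt(H_v) = 1.3686
VF = 12.124 * 1.3686 = 16.593 m^(5/2)

16.593 m^(5/2)


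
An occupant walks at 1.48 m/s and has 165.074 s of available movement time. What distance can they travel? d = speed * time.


d = 1.48 * 165.074 = 244.31 m

244.31 m


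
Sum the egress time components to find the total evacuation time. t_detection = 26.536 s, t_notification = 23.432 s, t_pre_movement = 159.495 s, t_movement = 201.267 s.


Total = 26.536 + 23.432 + 159.495 + 201.267 = 410.73 s

410.73 s


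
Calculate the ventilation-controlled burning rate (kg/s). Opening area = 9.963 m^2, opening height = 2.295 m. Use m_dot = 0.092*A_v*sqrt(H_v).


sqrt(H_v) = 1.5149
m_dot = 0.092 * 9.963 * 1.5149 = 1.3886 kg/s

1.3886 kg/s


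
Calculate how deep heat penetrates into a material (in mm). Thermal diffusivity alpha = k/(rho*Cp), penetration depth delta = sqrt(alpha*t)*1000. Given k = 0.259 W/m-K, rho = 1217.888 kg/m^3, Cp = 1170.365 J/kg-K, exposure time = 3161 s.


alpha = 0.259 / (1217.888 * 1170.365) = 1.8171e-07 m^2/s
alpha * t = 0.00057438
delta = sqrt(0.00057438) * 1000 = 23.966 mm

23.966 mm


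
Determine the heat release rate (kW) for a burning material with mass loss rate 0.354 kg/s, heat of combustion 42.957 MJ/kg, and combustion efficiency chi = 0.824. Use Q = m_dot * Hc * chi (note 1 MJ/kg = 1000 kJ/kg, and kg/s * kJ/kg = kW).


Hc = 42.957 MJ/kg = 42.957 * 1000 kJ/kg = 42957 kJ/kg
Q = 0.354 kg/s * 42957 kJ/kg * 0.824 = 12530 kW

12530 kW


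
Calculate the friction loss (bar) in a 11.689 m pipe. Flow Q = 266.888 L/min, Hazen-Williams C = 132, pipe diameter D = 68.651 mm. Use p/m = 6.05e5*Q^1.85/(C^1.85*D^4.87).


Q^1.85 = 30811
C^1.85 = 8376.5
D^4.87 = 8.7997e+08
p/m = 0.0025289 bar/m
p_total = 0.0025289 * 11.689 = 0.029560 bar

0.029560 bar


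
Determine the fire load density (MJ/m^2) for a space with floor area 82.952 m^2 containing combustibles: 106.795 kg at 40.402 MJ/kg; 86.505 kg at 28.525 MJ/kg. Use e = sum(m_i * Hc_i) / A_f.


Total energy = 106.795*40.402 + 86.505*28.525
= 4314.732 + 2467.555
= 6782.287 MJ
e = 6782.287 / 82.952 = 81.762 MJ/m^2

81.762 MJ/m^2


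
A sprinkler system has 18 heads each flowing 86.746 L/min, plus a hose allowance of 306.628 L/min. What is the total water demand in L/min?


Sprinkler demand = 18 * 86.746 = 1561.428 L/min
Total = 1561.428 + 306.628 = 1868.056 L/min

1868.056 L/min


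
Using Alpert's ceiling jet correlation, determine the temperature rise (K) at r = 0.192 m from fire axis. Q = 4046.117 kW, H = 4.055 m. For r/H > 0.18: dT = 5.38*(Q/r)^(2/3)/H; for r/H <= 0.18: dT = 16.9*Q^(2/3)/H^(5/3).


r/H = 0.192 / 4.055 = 0.047349
r/H <= 0.18, so dT = 16.9*Q^(2/3)/H^(5/3)
Q^(2/3) = 253.92
H^(5/3) = 10.311
dT = 16.9 * 253.92 / 10.311 = 416.16 K

416.16 K


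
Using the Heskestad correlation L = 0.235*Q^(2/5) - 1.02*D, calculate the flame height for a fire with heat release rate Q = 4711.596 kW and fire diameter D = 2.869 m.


Q^(2/5) = 29.462
0.235 * Q^(2/5) = 6.9236
1.02 * D = 2.9264
L = 3.9973 m

3.9973 m


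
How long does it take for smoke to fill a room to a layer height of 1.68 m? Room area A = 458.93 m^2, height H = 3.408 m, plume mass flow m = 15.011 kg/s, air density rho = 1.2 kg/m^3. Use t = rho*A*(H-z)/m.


H - z = 1.728 m
t = 1.2 * 458.93 * 1.728 / 15.011 = 63.396 s

63.396 s


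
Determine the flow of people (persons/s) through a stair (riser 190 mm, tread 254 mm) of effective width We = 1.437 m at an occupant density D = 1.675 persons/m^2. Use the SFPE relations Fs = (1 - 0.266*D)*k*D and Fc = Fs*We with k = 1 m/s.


1 - 0.266*D = 1 - 0.266*1.675 = 0.55445
Fs = 0.55445 * 1 * 1.675 = 0.92870 persons/(s*m)
Fc = 0.92870 * 1.437 = 1.3345 persons/s

1.3345 persons/s


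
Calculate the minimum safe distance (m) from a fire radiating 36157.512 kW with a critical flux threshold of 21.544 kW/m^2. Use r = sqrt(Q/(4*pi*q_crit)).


4*pi*q_crit = 270.73
Q/(4*pi*q_crit) = 133.56
r = sqrt(133.56) = 11.557 m

11.557 m


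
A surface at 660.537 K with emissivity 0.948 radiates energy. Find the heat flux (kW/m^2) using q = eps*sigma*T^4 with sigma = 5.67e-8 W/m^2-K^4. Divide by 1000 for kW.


T^4 = 1.9037e+11
q = 0.948 * 5.67e-8 * 1.9037e+11 / 1000 = 10.232 kW/m^2

10.232 kW/m^2


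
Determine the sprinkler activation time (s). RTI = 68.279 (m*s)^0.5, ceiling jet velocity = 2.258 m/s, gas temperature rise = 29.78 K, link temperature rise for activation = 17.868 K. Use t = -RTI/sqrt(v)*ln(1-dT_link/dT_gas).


dT_link/dT_gas = 0.6
ln(1 - 0.6) = -0.91629
t = -68.279 / sqrt(2.258) * -0.91629 = 41.635 s

41.635 s


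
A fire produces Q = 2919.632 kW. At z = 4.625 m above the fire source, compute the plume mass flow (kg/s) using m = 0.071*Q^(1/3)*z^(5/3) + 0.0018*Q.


Q^(1/3) = 14.293
z^(5/3) = 12.839
First term = 0.071 * 14.293 * 12.839 = 13.028
Second term = 0.0018 * 2919.632 = 5.2553
m = 18.284 kg/s

18.284 kg/s


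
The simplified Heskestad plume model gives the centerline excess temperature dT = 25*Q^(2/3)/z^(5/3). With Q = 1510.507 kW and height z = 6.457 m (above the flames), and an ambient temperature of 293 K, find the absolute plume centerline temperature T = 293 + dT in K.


Q^(2/3) = 131.65
z^(5/3) = 22.390
dT = 25 * 131.65 / 22.390 = 147.00 K
T = 293 + 147.00 = 440.00 K

440.00 K


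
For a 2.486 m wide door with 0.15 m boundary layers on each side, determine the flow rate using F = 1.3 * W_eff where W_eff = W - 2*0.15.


W_eff = 2.486 - 0.30 = 2.186 m
F = 1.3 * 2.186 = 2.8418 persons/s

2.8418 persons/s


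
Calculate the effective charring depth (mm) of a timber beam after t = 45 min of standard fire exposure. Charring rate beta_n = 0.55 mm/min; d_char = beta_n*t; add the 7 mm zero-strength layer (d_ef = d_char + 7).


d_char = 0.55 * 45 = 24.75 mm
d_ef = 24.75 + 1.0*7 = 31.75 mm

31.75 mm


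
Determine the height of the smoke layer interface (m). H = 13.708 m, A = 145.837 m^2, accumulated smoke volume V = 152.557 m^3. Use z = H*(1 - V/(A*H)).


V/(A*H) = 0.076312
1 - 0.076312 = 0.92369
z = 13.708 * 0.92369 = 12.662 m

12.662 m


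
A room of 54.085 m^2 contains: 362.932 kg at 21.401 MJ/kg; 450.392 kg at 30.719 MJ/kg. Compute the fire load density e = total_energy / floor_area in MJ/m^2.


Total energy = 362.932*21.401 + 450.392*30.719
= 7767.108 + 13835.59
= 21602.70 MJ
e = 21602.70 / 54.085 = 399.42 MJ/m^2

399.42 MJ/m^2


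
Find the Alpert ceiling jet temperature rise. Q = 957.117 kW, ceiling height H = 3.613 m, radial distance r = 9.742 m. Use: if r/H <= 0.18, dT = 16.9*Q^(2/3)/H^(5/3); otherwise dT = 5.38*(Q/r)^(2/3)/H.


r/H = 9.742 / 3.613 = 2.6964
r/H > 0.18, so dT = 5.38*(Q/r)^(2/3)/H
Q/r = 98.246
(Q/r)^(2/3) = 21.292
dT = 5.38 * 21.292 / 3.613 = 31.705 K

31.705 K


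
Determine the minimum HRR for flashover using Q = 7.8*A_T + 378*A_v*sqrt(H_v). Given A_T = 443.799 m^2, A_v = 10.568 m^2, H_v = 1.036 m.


7.8*A_T = 3461.6
sqrt(H_v) = 1.0178
378*A_v*sqrt(H_v) = 4066.0
Q = 3461.6 + 4066.0 = 7527.6 kW

7527.6 kW


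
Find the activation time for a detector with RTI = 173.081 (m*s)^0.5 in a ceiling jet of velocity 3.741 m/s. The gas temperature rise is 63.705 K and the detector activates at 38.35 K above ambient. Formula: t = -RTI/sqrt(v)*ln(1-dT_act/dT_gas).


dT_act/dT_gas = 0.60199
ln(1 - 0.60199) = -0.92129
t = -173.081 / sqrt(3.741) * -0.92129 = 82.442 s

82.442 s


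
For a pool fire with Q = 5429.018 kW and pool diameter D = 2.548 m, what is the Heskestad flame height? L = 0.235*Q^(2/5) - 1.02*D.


Q^(2/5) = 31.181
0.235 * Q^(2/5) = 7.3275
1.02 * D = 2.5990
L = 4.7285 m

4.7285 m


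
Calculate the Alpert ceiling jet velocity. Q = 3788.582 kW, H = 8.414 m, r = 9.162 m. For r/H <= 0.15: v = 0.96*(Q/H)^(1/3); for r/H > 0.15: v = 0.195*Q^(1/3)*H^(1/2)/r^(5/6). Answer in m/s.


r/H = 9.162 / 8.414 = 1.0889
r/H > 0.15, so v = 0.195*Q^(1/3)*H^(1/2)/r^(5/6)
Q^(1/3) = 15.589
H^(1/2) = 2.9007
r^(5/6) = 6.3337
v = 0.195 * 15.589 * 2.9007 / 6.3337 = 1.3922 m/s

1.3922 m/s


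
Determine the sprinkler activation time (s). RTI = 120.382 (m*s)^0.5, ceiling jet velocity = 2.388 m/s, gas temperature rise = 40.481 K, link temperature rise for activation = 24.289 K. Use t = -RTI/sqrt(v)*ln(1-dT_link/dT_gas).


dT_link/dT_gas = 0.60001
ln(1 - 0.60001) = -0.91632
t = -120.382 / sqrt(2.388) * -0.91632 = 71.382 s

71.382 s


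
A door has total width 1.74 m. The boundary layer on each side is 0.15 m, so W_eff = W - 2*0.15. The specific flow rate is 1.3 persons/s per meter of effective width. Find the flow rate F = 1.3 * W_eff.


W_eff = 1.74 - 0.30 = 1.44 m
F = 1.3 * 1.44 = 1.872 persons/s

1.872 persons/s


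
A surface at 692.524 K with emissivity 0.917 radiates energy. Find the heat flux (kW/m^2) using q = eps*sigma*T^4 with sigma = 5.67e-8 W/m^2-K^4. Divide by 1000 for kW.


T^4 = 2.3001e+11
q = 0.917 * 5.67e-8 * 2.3001e+11 / 1000 = 11.959 kW/m^2

11.959 kW/m^2


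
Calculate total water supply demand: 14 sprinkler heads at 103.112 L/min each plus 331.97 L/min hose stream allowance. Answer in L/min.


Sprinkler demand = 14 * 103.112 = 1443.568 L/min
Total = 1443.568 + 331.97 = 1775.538 L/min

1775.538 L/min


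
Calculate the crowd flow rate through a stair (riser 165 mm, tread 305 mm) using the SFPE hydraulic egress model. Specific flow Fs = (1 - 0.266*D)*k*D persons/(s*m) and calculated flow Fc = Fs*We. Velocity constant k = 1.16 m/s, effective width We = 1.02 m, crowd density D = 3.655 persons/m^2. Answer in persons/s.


1 - 0.266*D = 1 - 0.266*3.655 = 0.027770
Fs = 0.027770 * 1.16 * 3.655 = 0.11774 persons/(s*m)
Fc = 0.11774 * 1.02 = 0.12009 persons/s

0.12009 persons/s


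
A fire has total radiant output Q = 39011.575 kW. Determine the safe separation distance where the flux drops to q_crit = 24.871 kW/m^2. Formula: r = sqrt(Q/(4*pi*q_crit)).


4*pi*q_crit = 312.54
Q/(4*pi*q_crit) = 124.82
r = sqrt(124.82) = 11.172 m

11.172 m


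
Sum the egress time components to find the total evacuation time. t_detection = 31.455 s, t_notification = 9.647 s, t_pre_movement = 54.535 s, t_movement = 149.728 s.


Total = 31.455 + 9.647 + 54.535 + 149.728 = 245.365 s

245.365 s


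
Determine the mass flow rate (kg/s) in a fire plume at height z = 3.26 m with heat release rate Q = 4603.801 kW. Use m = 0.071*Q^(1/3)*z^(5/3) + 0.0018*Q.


Q^(1/3) = 16.636
z^(5/3) = 7.1674
First term = 0.071 * 16.636 * 7.1674 = 8.4656
Second term = 0.0018 * 4603.801 = 8.2868
m = 16.752 kg/s

16.752 kg/s


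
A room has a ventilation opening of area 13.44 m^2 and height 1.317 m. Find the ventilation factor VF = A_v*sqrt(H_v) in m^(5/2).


sqrt(H_v) = 1.1476
VF = 13.44 * 1.1476 = 15.424 m^(5/2)

15.424 m^(5/2)


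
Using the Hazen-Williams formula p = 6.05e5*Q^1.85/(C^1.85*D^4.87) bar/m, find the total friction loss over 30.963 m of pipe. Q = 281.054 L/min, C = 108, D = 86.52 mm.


Q^1.85 = 33905
C^1.85 = 5778.8
D^4.87 = 2.7149e+09
p/m = 0.0013075 bar/m
p_total = 0.0013075 * 30.963 = 0.040483 bar

0.040483 bar


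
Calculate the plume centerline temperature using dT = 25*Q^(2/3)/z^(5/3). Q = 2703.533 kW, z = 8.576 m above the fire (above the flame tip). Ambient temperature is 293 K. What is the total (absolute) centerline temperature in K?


Q^(2/3) = 194.07
z^(5/3) = 35.931
dT = 25 * 194.07 / 35.931 = 135.03 K
T = 293 + 135.03 = 428.03 K

428.03 K


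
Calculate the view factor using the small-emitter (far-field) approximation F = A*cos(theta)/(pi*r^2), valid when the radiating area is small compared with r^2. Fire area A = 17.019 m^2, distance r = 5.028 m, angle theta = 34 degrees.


cos(34 deg) = 0.82904
pi*r^2 = 79.422
F = 17.019 * 0.82904 / 79.422 = 0.17765

0.17765


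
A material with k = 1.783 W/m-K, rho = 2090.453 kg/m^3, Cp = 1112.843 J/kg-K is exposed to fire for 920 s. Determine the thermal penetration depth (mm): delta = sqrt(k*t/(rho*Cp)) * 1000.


alpha = 1.783 / (2090.453 * 1112.843) = 7.6644e-07 m^2/s
alpha * t = 0.00070512
delta = sqrt(0.00070512) * 1000 = 26.554 mm

26.554 mm


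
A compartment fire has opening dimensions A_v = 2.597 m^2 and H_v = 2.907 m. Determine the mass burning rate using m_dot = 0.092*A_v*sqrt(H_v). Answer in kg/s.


sqrt(H_v) = 1.7050
m_dot = 0.092 * 2.597 * 1.7050 = 0.40736 kg/s

0.40736 kg/s


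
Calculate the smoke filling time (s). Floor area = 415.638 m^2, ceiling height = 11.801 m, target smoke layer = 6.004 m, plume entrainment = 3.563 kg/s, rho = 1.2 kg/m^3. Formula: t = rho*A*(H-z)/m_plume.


H - z = 5.797 m
t = 1.2 * 415.638 * 5.797 / 3.563 = 811.49 s

811.49 s


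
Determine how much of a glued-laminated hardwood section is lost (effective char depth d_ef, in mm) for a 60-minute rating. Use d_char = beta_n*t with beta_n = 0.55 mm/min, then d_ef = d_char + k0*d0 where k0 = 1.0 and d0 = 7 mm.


d_char = 0.55 * 60 = 33 mm
d_ef = 33 + 1.0*7 = 40 mm

40 mm


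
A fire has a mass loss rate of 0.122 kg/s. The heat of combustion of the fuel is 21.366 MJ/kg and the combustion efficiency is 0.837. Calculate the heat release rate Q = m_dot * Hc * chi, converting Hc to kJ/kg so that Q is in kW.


Hc = 21.366 MJ/kg = 21.366 * 1000 kJ/kg = 21366 kJ/kg
Q = 0.122 kg/s * 21366 kJ/kg * 0.837 = 2181.8 kW

2181.8 kW


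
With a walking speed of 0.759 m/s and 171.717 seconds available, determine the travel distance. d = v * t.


d = 0.759 * 171.717 = 130.33 m

130.33 m


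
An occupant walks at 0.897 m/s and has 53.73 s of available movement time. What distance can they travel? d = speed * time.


d = 0.897 * 53.73 = 48.196 m

48.196 m


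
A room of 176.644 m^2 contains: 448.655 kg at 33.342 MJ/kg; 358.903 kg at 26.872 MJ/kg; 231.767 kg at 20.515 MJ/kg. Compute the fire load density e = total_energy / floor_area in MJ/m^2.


Total energy = 448.655*33.342 + 358.903*26.872 + 231.767*20.515
= 14959.06 + 9644.441 + 4754.700
= 29358.20 MJ
e = 29358.20 / 176.644 = 166.20 MJ/m^2

166.20 MJ/m^2


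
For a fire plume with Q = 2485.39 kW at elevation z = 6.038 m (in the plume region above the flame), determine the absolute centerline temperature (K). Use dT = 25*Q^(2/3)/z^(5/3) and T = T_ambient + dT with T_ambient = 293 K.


Q^(2/3) = 183.48
z^(5/3) = 20.021
dT = 25 * 183.48 / 20.021 = 229.11 K
T = 293 + 229.11 = 522.11 K

522.11 K


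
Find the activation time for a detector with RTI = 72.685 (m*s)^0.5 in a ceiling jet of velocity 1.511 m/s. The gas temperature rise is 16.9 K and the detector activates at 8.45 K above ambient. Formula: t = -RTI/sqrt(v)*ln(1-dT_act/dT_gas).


dT_act/dT_gas = 0.5
ln(1 - 0.5) = -0.69315
t = -72.685 / sqrt(1.511) * -0.69315 = 40.986 s

40.986 s


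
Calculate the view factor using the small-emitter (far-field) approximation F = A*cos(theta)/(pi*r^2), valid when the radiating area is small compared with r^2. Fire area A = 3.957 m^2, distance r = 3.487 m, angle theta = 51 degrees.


cos(51 deg) = 0.62932
pi*r^2 = 38.199
F = 3.957 * 0.62932 / 38.199 = 0.065190

0.065190


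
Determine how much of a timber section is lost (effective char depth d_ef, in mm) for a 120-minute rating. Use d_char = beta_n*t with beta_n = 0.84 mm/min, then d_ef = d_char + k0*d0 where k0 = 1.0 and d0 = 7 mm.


d_char = 0.84 * 120 = 100.8 mm
d_ef = 100.8 + 1.0*7 = 107.8 mm

107.8 mm


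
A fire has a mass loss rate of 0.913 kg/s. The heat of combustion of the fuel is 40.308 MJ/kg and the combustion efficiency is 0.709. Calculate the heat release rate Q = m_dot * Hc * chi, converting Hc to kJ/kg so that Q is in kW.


Hc = 40.308 MJ/kg = 40.308 * 1000 kJ/kg = 40308 kJ/kg
Q = 0.913 kg/s * 40308 kJ/kg * 0.709 = 26092 kW

26092 kW


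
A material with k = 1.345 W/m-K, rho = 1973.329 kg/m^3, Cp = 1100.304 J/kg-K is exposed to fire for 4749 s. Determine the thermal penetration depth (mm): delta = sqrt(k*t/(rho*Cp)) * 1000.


alpha = 1.345 / (1973.329 * 1100.304) = 6.1946e-07 m^2/s
alpha * t = 0.0029418
delta = sqrt(0.0029418) * 1000 = 54.238 mm

54.238 mm


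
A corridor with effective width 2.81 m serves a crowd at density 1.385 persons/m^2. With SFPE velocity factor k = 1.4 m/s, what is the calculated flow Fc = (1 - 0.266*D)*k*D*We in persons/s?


1 - 0.266*D = 1 - 0.266*1.385 = 0.63159
Fs = 0.63159 * 1.4 * 1.385 = 1.2247 persons/(s*m)
Fc = 1.2247 * 2.81 = 3.4413 persons/s

3.4413 persons/s


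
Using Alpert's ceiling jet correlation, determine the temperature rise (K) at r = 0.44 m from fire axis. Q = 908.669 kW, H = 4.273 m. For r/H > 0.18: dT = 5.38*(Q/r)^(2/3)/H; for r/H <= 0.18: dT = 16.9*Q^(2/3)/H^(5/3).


r/H = 0.44 / 4.273 = 0.10297
r/H <= 0.18, so dT = 16.9*Q^(2/3)/H^(5/3)
Q^(2/3) = 93.815
H^(5/3) = 11.252
dT = 16.9 * 93.815 / 11.252 = 140.91 K

140.91 K


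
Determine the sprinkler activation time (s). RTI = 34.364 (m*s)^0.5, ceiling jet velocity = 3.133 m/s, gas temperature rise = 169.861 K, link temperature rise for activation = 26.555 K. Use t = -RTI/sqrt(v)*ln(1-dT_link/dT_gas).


dT_link/dT_gas = 0.15633
ln(1 - 0.15633) = -0.17000
t = -34.364 / sqrt(3.133) * -0.17000 = 3.3004 s

3.3004 s


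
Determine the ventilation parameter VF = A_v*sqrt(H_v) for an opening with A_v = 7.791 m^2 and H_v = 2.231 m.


sqrt(H_v) = 1.4937
VF = 7.791 * 1.4937 = 11.637 m^(5/2)

11.637 m^(5/2)


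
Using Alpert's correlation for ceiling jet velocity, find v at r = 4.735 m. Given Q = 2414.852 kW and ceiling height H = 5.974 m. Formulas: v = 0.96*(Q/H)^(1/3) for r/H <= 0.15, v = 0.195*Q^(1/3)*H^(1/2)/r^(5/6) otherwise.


r/H = 4.735 / 5.974 = 0.79260
r/H > 0.15, so v = 0.195*Q^(1/3)*H^(1/2)/r^(5/6)
Q^(1/3) = 13.416
H^(1/2) = 2.4442
r^(5/6) = 3.6540
v = 0.195 * 13.416 * 2.4442 / 3.6540 = 1.7500 m/s

1.7500 m/s


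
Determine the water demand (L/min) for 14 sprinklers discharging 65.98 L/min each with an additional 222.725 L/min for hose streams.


Sprinkler demand = 14 * 65.98 = 923.72 L/min
Total = 923.72 + 222.725 = 1146.445 L/min

1146.445 L/min


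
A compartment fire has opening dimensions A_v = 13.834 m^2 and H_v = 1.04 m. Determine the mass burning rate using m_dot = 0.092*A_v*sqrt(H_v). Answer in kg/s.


sqrt(H_v) = 1.0198
m_dot = 0.092 * 13.834 * 1.0198 = 1.2979 kg/s

1.2979 kg/s


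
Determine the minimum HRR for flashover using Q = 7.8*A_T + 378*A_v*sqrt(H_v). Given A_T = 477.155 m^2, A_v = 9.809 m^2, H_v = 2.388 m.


7.8*A_T = 3721.809
sqrt(H_v) = 1.5453
378*A_v*sqrt(H_v) = 5729.7
Q = 3721.809 + 5729.7 = 9451.5 kW

9451.5 kW


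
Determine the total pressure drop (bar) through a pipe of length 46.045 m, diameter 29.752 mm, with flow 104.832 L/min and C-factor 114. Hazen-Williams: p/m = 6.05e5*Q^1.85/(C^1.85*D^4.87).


Q^1.85 = 5469.1
C^1.85 = 6386.7
D^4.87 = 1.4998e+07
p/m = 0.034544 bar/m
p_total = 0.034544 * 46.045 = 1.5906 bar

1.5906 bar


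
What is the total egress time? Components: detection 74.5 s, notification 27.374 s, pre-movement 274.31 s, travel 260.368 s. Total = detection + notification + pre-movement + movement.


Total = 74.5 + 27.374 + 274.31 + 260.368 = 636.552 s

636.552 s


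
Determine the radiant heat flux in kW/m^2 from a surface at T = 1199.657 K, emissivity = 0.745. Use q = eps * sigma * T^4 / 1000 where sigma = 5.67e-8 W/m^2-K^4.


T^4 = 2.0712e+12
q = 0.745 * 5.67e-8 * 2.0712e+12 / 1000 = 87.492 kW/m^2

87.492 kW/m^2


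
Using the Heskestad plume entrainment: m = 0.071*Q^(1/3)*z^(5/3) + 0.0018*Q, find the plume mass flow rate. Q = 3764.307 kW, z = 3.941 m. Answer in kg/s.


Q^(1/3) = 15.556
z^(5/3) = 9.8328
First term = 0.071 * 15.556 * 9.8328 = 10.860
Second term = 0.0018 * 3764.307 = 6.7758
m = 17.636 kg/s

17.636 kg/s


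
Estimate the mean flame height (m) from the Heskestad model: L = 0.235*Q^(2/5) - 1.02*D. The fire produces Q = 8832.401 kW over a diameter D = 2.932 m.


Q^(2/5) = 37.882
0.235 * Q^(2/5) = 8.9022
1.02 * D = 2.9906
L = 5.9116 m

5.9116 m


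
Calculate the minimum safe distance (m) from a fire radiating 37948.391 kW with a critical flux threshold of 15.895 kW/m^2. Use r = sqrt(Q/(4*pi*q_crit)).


4*pi*q_crit = 199.74
Q/(4*pi*q_crit) = 189.99
r = sqrt(189.99) = 13.784 m

13.784 m


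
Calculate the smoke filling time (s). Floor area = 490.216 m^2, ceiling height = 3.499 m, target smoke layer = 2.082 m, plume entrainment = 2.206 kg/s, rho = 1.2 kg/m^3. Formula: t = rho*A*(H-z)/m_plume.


H - z = 1.417 m
t = 1.2 * 490.216 * 1.417 / 2.206 = 377.86 s

377.86 s


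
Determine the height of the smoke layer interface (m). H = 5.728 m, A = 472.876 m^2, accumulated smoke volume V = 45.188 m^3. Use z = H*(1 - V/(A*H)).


V/(A*H) = 0.016683
1 - 0.016683 = 0.98332
z = 5.728 * 0.98332 = 5.6324 m

5.6324 m


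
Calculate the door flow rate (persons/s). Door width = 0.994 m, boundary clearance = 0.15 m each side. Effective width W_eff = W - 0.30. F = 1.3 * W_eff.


W_eff = 0.994 - 0.30 = 0.694 m
F = 1.3 * 0.694 = 0.90220 persons/s

0.90220 persons/s


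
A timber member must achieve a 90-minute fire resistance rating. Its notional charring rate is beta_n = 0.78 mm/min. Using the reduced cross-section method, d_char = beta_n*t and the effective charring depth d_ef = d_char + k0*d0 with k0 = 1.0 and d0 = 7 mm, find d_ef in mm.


d_char = 0.78 * 90 = 70.2 mm
d_ef = 70.2 + 1.0*7 = 77.2 mm

77.2 mm


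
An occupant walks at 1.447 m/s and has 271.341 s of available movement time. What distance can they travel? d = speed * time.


d = 1.447 * 271.341 = 392.63 m

392.63 m


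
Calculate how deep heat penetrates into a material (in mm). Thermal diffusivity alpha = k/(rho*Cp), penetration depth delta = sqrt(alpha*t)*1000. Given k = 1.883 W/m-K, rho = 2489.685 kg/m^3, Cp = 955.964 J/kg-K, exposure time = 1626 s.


alpha = 1.883 / (2489.685 * 955.964) = 7.9116e-07 m^2/s
alpha * t = 0.0012864
delta = sqrt(0.0012864) * 1000 = 35.867 mm

35.867 mm


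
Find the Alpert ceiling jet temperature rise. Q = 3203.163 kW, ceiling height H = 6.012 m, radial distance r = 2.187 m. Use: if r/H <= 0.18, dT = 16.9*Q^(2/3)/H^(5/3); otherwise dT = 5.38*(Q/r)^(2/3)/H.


r/H = 2.187 / 6.012 = 0.36377
r/H > 0.18, so dT = 5.38*(Q/r)^(2/3)/H
Q/r = 1464.6
(Q/r)^(2/3) = 128.97
dT = 5.38 * 128.97 / 6.012 = 115.41 K

115.41 K


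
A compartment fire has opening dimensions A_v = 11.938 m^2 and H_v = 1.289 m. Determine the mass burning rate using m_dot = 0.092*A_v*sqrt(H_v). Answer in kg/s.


sqrt(H_v) = 1.1353
m_dot = 0.092 * 11.938 * 1.1353 = 1.2469 kg/s

1.2469 kg/s


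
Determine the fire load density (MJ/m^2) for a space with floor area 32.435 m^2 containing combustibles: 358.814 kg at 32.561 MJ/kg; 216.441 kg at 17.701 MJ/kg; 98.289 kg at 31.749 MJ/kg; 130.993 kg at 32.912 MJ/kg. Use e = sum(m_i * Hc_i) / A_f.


Total energy = 358.814*32.561 + 216.441*17.701 + 98.289*31.749 + 130.993*32.912
= 11683.34 + 3831.222 + 3120.577 + 4311.242
= 22946.38 MJ
e = 22946.38 / 32.435 = 707.46 MJ/m^2

707.46 MJ/m^2


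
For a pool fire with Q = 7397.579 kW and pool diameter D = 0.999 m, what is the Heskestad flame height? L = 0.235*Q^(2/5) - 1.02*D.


Q^(2/5) = 35.289
0.235 * Q^(2/5) = 8.2928
1.02 * D = 1.0190
L = 7.2739 m

7.2739 m


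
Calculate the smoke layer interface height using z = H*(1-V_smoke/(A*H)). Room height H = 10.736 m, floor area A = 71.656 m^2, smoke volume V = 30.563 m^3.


V/(A*H) = 0.039728
1 - 0.039728 = 0.96027
z = 10.736 * 0.96027 = 10.309 m

10.309 m


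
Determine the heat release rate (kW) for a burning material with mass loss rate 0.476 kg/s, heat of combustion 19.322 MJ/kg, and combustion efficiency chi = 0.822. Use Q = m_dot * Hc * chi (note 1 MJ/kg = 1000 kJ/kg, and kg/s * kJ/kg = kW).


Hc = 19.322 MJ/kg = 19.322 * 1000 kJ/kg = 19322 kJ/kg
Q = 0.476 kg/s * 19322 kJ/kg * 0.822 = 7560.2 kW

7560.2 kW


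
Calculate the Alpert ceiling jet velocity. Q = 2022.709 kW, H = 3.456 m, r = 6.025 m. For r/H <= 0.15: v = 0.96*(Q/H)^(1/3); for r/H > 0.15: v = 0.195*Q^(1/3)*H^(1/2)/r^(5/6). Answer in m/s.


r/H = 6.025 / 3.456 = 1.7433
r/H > 0.15, so v = 0.195*Q^(1/3)*H^(1/2)/r^(5/6)
Q^(1/3) = 12.647
H^(1/2) = 1.8590
r^(5/6) = 4.4665
v = 0.195 * 12.647 * 1.8590 / 4.4665 = 1.0264 m/s

1.0264 m/s


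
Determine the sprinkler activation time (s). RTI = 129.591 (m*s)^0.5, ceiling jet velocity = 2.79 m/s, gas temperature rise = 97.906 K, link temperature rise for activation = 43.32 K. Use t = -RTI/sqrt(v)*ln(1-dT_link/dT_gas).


dT_link/dT_gas = 0.44247
ln(1 - 0.44247) = -0.58423
t = -129.591 / sqrt(2.79) * -0.58423 = 45.327 s

45.327 s


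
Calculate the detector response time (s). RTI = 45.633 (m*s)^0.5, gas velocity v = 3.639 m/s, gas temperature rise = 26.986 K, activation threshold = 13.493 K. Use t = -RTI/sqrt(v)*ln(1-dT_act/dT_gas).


dT_act/dT_gas = 0.5
ln(1 - 0.5) = -0.69315
t = -45.633 / sqrt(3.639) * -0.69315 = 16.581 s

16.581 s


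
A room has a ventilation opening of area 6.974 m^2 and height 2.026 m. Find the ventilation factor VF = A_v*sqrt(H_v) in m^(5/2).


sqrt(H_v) = 1.4234
VF = 6.974 * 1.4234 = 9.9266 m^(5/2)

9.9266 m^(5/2)


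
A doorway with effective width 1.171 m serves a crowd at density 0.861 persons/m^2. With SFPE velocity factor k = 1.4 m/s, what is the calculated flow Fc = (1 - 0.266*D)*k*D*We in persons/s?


1 - 0.266*D = 1 - 0.266*0.861 = 0.77097
Fs = 0.77097 * 1.4 * 0.861 = 0.92933 persons/(s*m)
Fc = 0.92933 * 1.171 = 1.0882 persons/s

1.0882 persons/s


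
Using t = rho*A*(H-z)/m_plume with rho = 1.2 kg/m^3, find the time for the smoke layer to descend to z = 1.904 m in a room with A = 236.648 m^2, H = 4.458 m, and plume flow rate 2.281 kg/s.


H - z = 2.554 m
t = 1.2 * 236.648 * 2.554 / 2.281 = 317.97 s

317.97 s


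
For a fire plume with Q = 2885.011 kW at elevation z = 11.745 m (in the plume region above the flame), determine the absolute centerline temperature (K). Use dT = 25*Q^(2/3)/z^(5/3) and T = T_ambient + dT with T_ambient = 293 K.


Q^(2/3) = 202.66
z^(5/3) = 60.686
dT = 25 * 202.66 / 60.686 = 83.487 K
T = 293 + 83.487 = 376.49 K

376.49 K


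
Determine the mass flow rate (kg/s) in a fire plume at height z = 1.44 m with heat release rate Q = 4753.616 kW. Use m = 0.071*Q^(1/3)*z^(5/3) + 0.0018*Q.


Q^(1/3) = 16.814
z^(5/3) = 1.8363
First term = 0.071 * 16.814 * 1.8363 = 2.1922
Second term = 0.0018 * 4753.616 = 8.5565
m = 10.749 kg/s

10.749 kg/s


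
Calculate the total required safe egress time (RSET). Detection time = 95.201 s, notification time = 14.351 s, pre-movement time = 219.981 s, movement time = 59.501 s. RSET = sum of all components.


Total = 95.201 + 14.351 + 219.981 + 59.501 = 389.034 s

389.034 s


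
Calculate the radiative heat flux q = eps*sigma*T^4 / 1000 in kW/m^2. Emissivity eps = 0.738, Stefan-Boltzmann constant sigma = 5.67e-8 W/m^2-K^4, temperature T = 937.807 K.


T^4 = 7.7349e+11
q = 0.738 * 5.67e-8 * 7.7349e+11 / 1000 = 32.366 kW/m^2

32.366 kW/m^2


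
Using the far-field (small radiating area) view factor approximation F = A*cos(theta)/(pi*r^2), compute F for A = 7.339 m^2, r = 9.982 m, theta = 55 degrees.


cos(55 deg) = 0.57358
pi*r^2 = 313.03
F = 7.339 * 0.57358 / 313.03 = 0.013448

0.013448


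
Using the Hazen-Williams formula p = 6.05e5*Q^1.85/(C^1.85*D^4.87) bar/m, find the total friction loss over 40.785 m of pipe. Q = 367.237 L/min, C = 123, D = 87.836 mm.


Q^1.85 = 55610
C^1.85 = 7350.6
D^4.87 = 2.9220e+09
p/m = 0.0015664 bar/m
p_total = 0.0015664 * 40.785 = 0.063885 bar

0.063885 bar


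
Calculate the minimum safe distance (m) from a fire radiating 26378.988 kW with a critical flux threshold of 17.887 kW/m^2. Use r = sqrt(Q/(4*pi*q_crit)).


4*pi*q_crit = 224.77
Q/(4*pi*q_crit) = 117.36
r = sqrt(117.36) = 10.833 m

10.833 m


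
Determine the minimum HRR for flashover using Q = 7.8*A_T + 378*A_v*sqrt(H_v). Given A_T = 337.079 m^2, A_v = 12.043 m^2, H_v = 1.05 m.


7.8*A_T = 2629.2
sqrt(H_v) = 1.0247
378*A_v*sqrt(H_v) = 4664.7
Q = 2629.2 + 4664.7 = 7293.9 kW

7293.9 kW


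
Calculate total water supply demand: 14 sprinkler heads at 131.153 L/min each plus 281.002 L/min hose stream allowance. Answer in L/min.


Sprinkler demand = 14 * 131.153 = 1836.142 L/min
Total = 1836.142 + 281.002 = 2117.144 L/min

2117.144 L/min
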